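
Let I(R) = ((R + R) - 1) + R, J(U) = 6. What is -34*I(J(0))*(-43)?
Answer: 24854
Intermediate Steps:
I(R) = -1 + 3*R (I(R) = (2*R - 1) + R = (-1 + 2*R) + R = -1 + 3*R)
-34*I(J(0))*(-43) = -34*(-1 + 3*6)*(-43) = -34*(-1 + 18)*(-43) = -34*17*(-43) = -578*(-43) = 24854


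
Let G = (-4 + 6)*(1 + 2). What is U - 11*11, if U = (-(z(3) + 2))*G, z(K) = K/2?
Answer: -142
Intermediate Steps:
z(K) = K/2 (z(K) = K*(½) = K/2)
G = 6 (G = 2*3 = 6)
U = -21 (U = -((½)*3 + 2)*6 = -(3/2 + 2)*6 = -1*7/2*6 = -7/2*6 = -21)
U - 11*11 = -21 - 11*11 = -21 - 121 = -142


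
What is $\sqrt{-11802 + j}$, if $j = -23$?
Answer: $5 i \sqrt{473} \approx 108.74 i$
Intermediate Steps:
$\sqrt{-11802 + j} = \sqrt{-11802 - 23} = \sqrt{-11825} = 5 i \sqrt{473}$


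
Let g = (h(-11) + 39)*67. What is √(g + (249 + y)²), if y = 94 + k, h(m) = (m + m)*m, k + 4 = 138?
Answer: 22*√509 ≈ 496.34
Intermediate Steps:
k = 134 (k = -4 + 138 = 134)
h(m) = 2*m² (h(m) = (2*m)*m = 2*m²)
y = 228 (y = 94 + 134 = 228)
g = 18827 (g = (2*(-11)² + 39)*67 = (2*121 + 39)*67 = (242 + 39)*67 = 281*67 = 18827)
√(g + (249 + y)²) = √(18827 + (249 + 228)²) = √(18827 + 477²) = √(18827 + 227529) = √246356 = 22*√509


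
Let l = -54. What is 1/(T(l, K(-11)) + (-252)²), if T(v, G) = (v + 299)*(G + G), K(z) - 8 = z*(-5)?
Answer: 1/94374 ≈ 1.0596e-5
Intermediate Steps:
K(z) = 8 - 5*z (K(z) = 8 + z*(-5) = 8 - 5*z)
T(v, G) = 2*G*(299 + v) (T(v, G) = (299 + v)*(2*G) = 2*G*(299 + v))
1/(T(l, K(-11)) + (-252)²) = 1/(2*(8 - 5*(-11))*(299 - 54) + (-252)²) = 1/(2*(8 + 55)*245 + 63504) = 1/(2*63*245 + 63504) = 1/(30870 + 63504) = 1/94374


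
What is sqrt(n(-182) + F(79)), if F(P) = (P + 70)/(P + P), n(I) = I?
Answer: I*sqrt(4519906)/158 ≈ 13.456*I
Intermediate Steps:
F(P) = (70 + P)/(2*P) (F(P) = (70 + P)/((2*P)) = (70 + P)*(1/(2*P)) = (70 + P)/(2*P))
sqrt(n(-182) + F(79)) = sqrt(-182 + (1/2)*(70 + 79)/79) = sqrt(-182 + (1/2)*(1/79)*149) = sqrt(-182 + 149/158) = sqrt(-28607/158) = I*sqrt(4519906)/158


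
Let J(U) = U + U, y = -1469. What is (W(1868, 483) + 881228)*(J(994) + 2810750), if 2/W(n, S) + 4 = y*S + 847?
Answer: 439147287814788775/177171 ≈ 2.4787e+12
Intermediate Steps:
J(U) = 2*U
W(n, S) = 2/(843 - 1469*S) (W(n, S) = 2/(-4 + (-1469*S + 847)) = 2/(-4 + (847 - 1469*S)) = 2/(843 - 1469*S))
(W(1868, 483) + 881228)*(J(994) + 2810750) = (2/(843 - 1469*483) + 881228)*(2*994 + 2810750) = (2/(843 - 709527) + 881228)*(1988 + 2810750) = (2/(-708684) + 881228)*2812738 = (2*(-1/708684) + 881228)*2812738 = (-1/354342 + 881228)*2812738 = (312256091975/354342)*2812738 = 439147287814788775/177171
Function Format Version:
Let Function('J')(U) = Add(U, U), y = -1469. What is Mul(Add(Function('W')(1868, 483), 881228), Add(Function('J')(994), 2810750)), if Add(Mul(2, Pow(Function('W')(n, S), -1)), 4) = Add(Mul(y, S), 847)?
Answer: Rational(439147287814788775, 177171) ≈ 2.4787e+12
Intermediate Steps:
Function('J')(U) = Mul(2, U)
Function('W')(n, S) = Mul(2, Pow(Add(843, Mul(-1469, S)), -1)) (Function('W')(n, S) = Mul(2, Pow(Add(-4, Add(Mul(-1469, S), 847)), -1)) = Mul(2, Pow(Add(-4, Add(847, Mul(-1469, S))), -1)) = Mul(2, Pow(Add(843, Mul(-1469, S)), -1)))
Mul(Add(Function('W')(1868, 483), 881228), Add(Function('J')(994), 2810750)) = Mul(Add(Mul(2, Pow(Add(843, Mul(-1469, 483)), -1)), 881228), Add(Mul(2, 994), 2810750)) = Mul(Add(Mul(2, Pow(Add(843, -709527), -1)), 881228), Add(1988, 2810750)) = Mul(Add(Mul(2, Pow(-708684, -1)), 881228), 2812738) = Mul(Add(Mul(2, Rational(-1, 708684)), 881228), 2812738) = Mul(Add(Rational(-1, 354342), 881228), 2812738) = Mul(Rational(312256091975, 354342), 2812738) = Rational(439147287814788775, 177171)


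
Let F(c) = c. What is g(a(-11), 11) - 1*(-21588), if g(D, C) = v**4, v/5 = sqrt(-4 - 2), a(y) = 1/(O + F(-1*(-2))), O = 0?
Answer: 44088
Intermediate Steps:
a(y) = 1/2 (a(y) = 1/(0 - 1*(-2)) = 1/(0 + 2) = 1/2)
v = 5*I*sqrt(6) (v = 5*sqrt(-4 - 2) = 5*sqrt(-6) = 5*(I*sqrt(6)) = 5*I*sqrt(6) ≈ 12.247*I)
g(D, C) = 22500 (g(D, C) = (5*I*sqrt(6))**4 = 22500)
g(a(-11), 11) - 1*(-21588) = 22500 - 1*(-21588) = 22500 + 21588 = 44088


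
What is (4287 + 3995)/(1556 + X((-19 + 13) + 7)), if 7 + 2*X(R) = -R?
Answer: 4141/776 ≈ 5.3363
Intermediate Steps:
X(R) = -7/2 - R/2 (X(R) = -7/2 + (-R)/2 = -7/2 - R/2)
(4287 + 3995)/(1556 + X((-19 + 13) + 7)) = (4287 + 3995)/(1556 + (-7/2 - ((-19 + 13) + 7)/2)) = 8282/(1556 + (-7/2 - (-6 + 7)/2)) = 8282/(1556 + (-7/2 - ½*1)) = 8282/(1556 + (-7/2 - ½)) = 8282/(1556 - 4) = 8282/1552 = 8282*(1/1552) = 4141/776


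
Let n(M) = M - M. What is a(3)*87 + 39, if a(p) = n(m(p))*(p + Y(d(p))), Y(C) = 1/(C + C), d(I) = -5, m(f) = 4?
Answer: 39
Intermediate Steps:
n(M) = 0
Y(C) = 1/(2*C)
a(p) = 0 (a(p) = 0*(p + (1/2)/(-5)) = 0*(p + (1/2)*(-1/5)) = 0*(p - 1/10) = 0*(-1/10 + p) = 0)
a(3)*87 + 39 = 0*87 + 39 = 0 + 39 = 39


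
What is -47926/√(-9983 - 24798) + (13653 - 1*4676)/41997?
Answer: 8977/41997 + 47926*I*√34781/34781 ≈ 0.21375 + 256.98*I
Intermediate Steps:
-47926/√(-9983 - 24798) + (13653 - 1*4676)/41997 = -47926*(-I*√34781/34781) + (13653 - 4676)*(1/41997) = -47926*(-I*√34781/34781) + 8977*(1/41997) = -(-47926)*I*√34781/34781 + 8977/41997 = 47926*I*√34781/34781 + 8977/41997 = 8977/41997 + 47926*I*√34781/34781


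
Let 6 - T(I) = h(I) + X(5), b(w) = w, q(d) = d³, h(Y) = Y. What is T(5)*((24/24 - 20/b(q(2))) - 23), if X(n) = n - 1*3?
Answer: 49/2 ≈ 24.500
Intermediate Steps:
X(n) = -3 + n (X(n) = n - 3 = -3 + n)
T(I) = 4 - I (T(I) = 6 - (I + (-3 + 5)) = 6 - (I + 2) = 6 - (2 + I) = 6 + (-2 - I) = 4 - I)
T(5)*((24/24 - 20/b(q(2))) - 23) = (4 - 1*5)*((24/24 - 20/(2³)) - 23) = (4 - 5)*((24*(1/24) - 20/8) - 23) = -((1 - 20*⅛) - 23) = -((1 - 5/2) - 23) = -(-3/2 - 23) = -1*(-49/2) = 49/2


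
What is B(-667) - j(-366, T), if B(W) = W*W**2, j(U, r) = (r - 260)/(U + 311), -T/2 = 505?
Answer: -3264150847/11 ≈ -2.9674e+8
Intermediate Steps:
T = -1010 (T = -2*505 = -1010)
j(U, r) = (-260 + r)/(311 + U)
B(W) = W**3
B(-667) - j(-366, T) = (-667)**3 - (-260 - 1010)/(311 - 366) = -296740963 - (-1270)/(-55) = -296740963 - (-1)*(-1270)/55 = -296740963 - 1*254/11 = -296740963 - 254/11 = -3264150847/11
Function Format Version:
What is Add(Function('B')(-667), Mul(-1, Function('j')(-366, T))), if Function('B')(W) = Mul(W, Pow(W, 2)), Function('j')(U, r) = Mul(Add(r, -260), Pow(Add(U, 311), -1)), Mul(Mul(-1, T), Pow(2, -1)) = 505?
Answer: Rational(-3264150847, 11) ≈ -2.9674e+8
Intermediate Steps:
T = -1010 (T = Mul(-2, 505) = -1010)
Function('j')(U, r) = Mul(Pow(Add(311, U), -1), Add(-260, r)) (Function('j')(U, r) = Mul(Add(-260, r), Pow(Add(311, U), -1)) = Mul(Pow(Add(311, U), -1), Add(-260, r)))
Function('B')(W) = Pow(W, 3)
Add(Function('B')(-667), Mul(-1, Function('j')(-366, T))) = Add(Pow(-667, 3), Mul(-1, Mul(Pow(Add(311, -366), -1), Add(-260, -1010)))) = Add(-296740963, Mul(-1, Mul(Pow(-55, -1), -1270))) = Add(-296740963, Mul(-1, Mul(Rational(-1, 55), -1270))) = Add(-296740963, Mul(-1, Rational(254, 11))) = Add(-296740963, Rational(-254, 11)) = Rational(-3264150847, 11)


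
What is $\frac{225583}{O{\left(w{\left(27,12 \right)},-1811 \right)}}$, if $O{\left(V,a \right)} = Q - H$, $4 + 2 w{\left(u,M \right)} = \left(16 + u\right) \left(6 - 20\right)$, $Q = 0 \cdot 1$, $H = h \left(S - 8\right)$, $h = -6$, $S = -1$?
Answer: $- \frac{225583}{54} \approx -4177.5$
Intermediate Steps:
$H = 54$ ($H = - 6 \left(-1 - 8\right) = \left(-6\right) \left(-9\right) = 54$)
$Q = 0$
$w{\left(u,M \right)} = -114 - 7 u$ ($w{\left(u,M \right)} = -2 + \frac{\left(16 + u\right) \left(6 - 20\right)}{2} = -2 + \frac{\left(16 + u\right) \left(-14\right)}{2} = -2 + \frac{-224 - 14 u}{2} = -2 - \left(112 + 7 u\right) = -114 - 7 u$)
$O{\left(V,a \right)} = -54$ ($O{\left(V,a \right)} = 0 - 54 = -54$)
$\frac{225583}{O{\left(w{\left(27,12 \right)},-1811 \right)}} = \frac{225583}{-54} = 225583 \left(- \frac{1}{54}\right) = - \frac{225583}{54}$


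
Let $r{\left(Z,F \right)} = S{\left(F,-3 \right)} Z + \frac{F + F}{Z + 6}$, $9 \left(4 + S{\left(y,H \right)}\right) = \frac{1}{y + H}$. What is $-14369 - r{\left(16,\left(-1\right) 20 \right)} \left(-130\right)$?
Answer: $- \frac{52223933}{2277} \approx -22935.0$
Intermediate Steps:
$S{\left(y,H \right)} = -4 + \frac{1}{9 \left(H + y\right)}$ ($S{\left(y,H \right)} = -4 + \frac{1}{9 \left(y + H\right)} = -4 + \frac{1}{9 \left(H + y\right)}$)
$r{\left(Z,F \right)} = \frac{2 F}{6 + Z} + \frac{Z \left(\frac{109}{9} - 4 F\right)}{-3 + F}$ ($r{\left(Z,F \right)} = \frac{\frac{1}{9} - -12 - 4 F}{-3 + F} Z + \frac{F + F}{Z + 6} = \frac{\frac{1}{9} + 12 - 4 F}{-3 + F} Z + \frac{2 F}{6 + Z} = \frac{\frac{109}{9} - 4 F}{-3 + F} Z + \frac{2 F}{6 + Z} = \frac{Z \left(\frac{109}{9} - 4 F\right)}{-3 + F} + \frac{2 F}{6 + Z} = \frac{2 F}{6 + Z} + \frac{Z \left(\frac{109}{9} - 4 F\right)}{-3 + F}$)
$-14369 - r{\left(16,\left(-1\right) 20 \right)} \left(-130\right) = -14369 - \frac{- 16^{2} \left(-109 + 36 \left(\left(-1\right) 20\right)\right) - 96 \left(-109 + 36 \left(\left(-1\right) 20\right)\right) + 18 \left(\left(-1\right) 20\right) \left(-3 - 20\right)}{9 \left(-3 - 20\right) \left(6 + 16\right)} \left(-130\right) = -14369 - \frac{\left(-1\right) 256 \left(-109 + 36 \left(-20\right)\right) - 96 \left(-109 + 36 \left(-20\right)\right) + 18 \left(-20\right) \left(-3 - 20\right)}{9 \left(-3 - 20\right) 22} \left(-130\right) = -14369 - \frac{1}{9} \frac{1}{-23} \cdot \frac{1}{22} \left(\left(-1\right) 256 \left(-109 - 720\right) - 96 \left(-109 - 720\right) + 18 \left(-20\right) \left(-23\right)\right) \left(-130\right) = -14369 - \frac{1}{9} \left(- \frac{1}{23}\right) \frac{1}{22} \left(\left(-1\right) 256 \left(-829\right) - 96 \left(-829\right) + 8280\right) \left(-130\right) = -14369 - \frac{1}{9} \left(- \frac{1}{23}\right) \frac{1}{22} \left(212224 + 79584 + 8280\right) \left(-130\right) = -14369 - \frac{1}{9} \left(- \frac{1}{23}\right) \frac{1}{22} \cdot 300088 \left(-130\right) = -14369 - \left(- \frac{150044}{2277}\right) \left(-130\right) = -14369 - \frac{19505720}{2277} = - \frac{52223933}{2277}$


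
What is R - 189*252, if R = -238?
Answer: -47866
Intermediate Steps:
R - 189*252 = -238 - 189*252 = -238 - 47628 = -47866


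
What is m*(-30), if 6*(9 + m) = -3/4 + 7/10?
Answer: 1081/4 ≈ 270.25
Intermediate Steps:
m = -1081/120 (m = -9 + (-3/4 + 7/10)/6 = -9 + (1/6)*(-1/20) = -9 - 1/120 = -1081/120 ≈ -9.0083)
m*(-30) = -1081/120*(-30) = 1081/4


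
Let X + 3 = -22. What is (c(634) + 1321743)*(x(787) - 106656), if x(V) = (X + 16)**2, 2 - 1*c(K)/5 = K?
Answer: -140527983225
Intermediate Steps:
X = -25 (X = -3 - 22 = -25)
c(K) = 10 - 5*K
x(V) = 81 (x(V) = (-25 + 16)**2 = (-9)**2 = 81)
(c(634) + 1321743)*(x(787) - 106656) = ((10 - 5*634) + 1321743)*(81 - 106656) = ((10 - 3170) + 1321743)*(-106575) = (-3160 + 1321743)*(-106575) = 1318583*(-106575) = -140527983225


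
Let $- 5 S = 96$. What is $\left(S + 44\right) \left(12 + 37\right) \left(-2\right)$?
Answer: $- \frac{12152}{5} \approx -2430.4$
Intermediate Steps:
$S = - \frac{96}{5}$ ($S = \left(- \frac{1}{5}\right) 96 = - \frac{96}{5} \approx -19.2$)
$\left(S + 44\right) \left(12 + 37\right) \left(-2\right) = \left(- \frac{96}{5} + 44\right) \left(12 + 37\right) \left(-2\right) = \frac{124}{5} \cdot 49 \left(-2\right) = \frac{6076}{5} \left(-2\right) = - \frac{12152}{5}$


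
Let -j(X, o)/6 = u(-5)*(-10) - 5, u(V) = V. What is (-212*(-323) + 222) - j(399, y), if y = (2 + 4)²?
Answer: 68968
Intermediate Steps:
y = 36 (y = 6² = 36)
j(X, o) = -270 (j(X, o) = -6*(-5*(-10) - 5) = -6*(50 - 5) = -6*45 = -270)
(-212*(-323) + 222) - j(399, y) = (-212*(-323) + 222) - 1*(-270) = (68476 + 222) + 270 = 68698 + 270 = 68968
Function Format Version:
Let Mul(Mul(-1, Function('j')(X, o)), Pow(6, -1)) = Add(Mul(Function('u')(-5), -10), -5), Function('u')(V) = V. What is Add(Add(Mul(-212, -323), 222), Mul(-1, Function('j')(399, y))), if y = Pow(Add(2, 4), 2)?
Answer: 68968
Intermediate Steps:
y = 36 (y = Pow(6, 2) = 36)
Function('j')(X, o) = -270 (Function('j')(X, o) = Mul(-6, Add(Mul(-5, -10), -5)) = Mul(-6, Add(50, -5)) = Mul(-6, 45) = -270)
Add(Add(Mul(-212, -323), 222), Mul(-1, Function('j')(399, y))) = Add(Add(Mul(-212, -323), 222), Mul(-1, -270)) = Add(Add(68476, 222), 270) = Add(68698, 270) = 68968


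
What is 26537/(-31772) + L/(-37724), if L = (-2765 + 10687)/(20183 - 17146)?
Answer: -760134271985/910011940084 ≈ -0.83530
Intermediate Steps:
L = 7922/3037 ≈ 2.6085
26537/(-31772) + L/(-37724) = 26537/(-31772) + (7922/3037)/(-37724) = 26537*(-1/31772) + (7922/3037)*(-1/37724) = -26537/31772 - 3961/57283894 = -760134271985/910011940084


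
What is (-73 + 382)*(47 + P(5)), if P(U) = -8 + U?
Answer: 13596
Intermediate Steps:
(-73 + 382)*(47 + P(5)) = (-73 + 382)*(47 + (-8 + 5)) = 309*(47 - 3) = 309*44 = 13596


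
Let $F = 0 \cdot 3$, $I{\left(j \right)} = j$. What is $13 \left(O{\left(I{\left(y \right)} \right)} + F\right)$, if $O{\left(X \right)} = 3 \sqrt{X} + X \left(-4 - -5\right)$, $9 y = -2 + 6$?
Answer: $\frac{286}{9} \approx 31.778$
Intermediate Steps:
$y = \frac{4}{9}$ ($y = \frac{-2 + 6}{9} = \frac{1}{9} \cdot 4 = \frac{4}{9} \approx 0.44444$)
$F = 0$
$O{\left(X \right)} = X + 3 \sqrt{X}$ ($O{\left(X \right)} = 3 \sqrt{X} + X \left(-4 + 5\right) = 3 \sqrt{X} + X 1 = 3 \sqrt{X} + X = X + 3 \sqrt{X}$)
$13 \left(O{\left(I{\left(y \right)} \right)} + F\right) = 13 \left(\left(\frac{4}{9} + 3 \sqrt{\frac{4}{9}}\right) + 0\right) = 13 \left(\left(\frac{4}{9} + 3 \cdot \frac{2}{3}\right) + 0\right) = 13 \left(\left(\frac{4}{9} + 2\right) + 0\right) = 13 \left(\frac{22}{9} + 0\right) = 13 \cdot \frac{22}{9} = \frac{286}{9}$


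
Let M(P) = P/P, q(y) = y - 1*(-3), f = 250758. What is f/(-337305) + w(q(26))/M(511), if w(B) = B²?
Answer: 94474249/112435 ≈ 840.26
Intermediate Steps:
q(y) = 3 + y (q(y) = y + 3 = 3 + y)
M(P) = 1
f/(-337305) + w(q(26))/M(511) = 250758/(-337305) + (3 + 26)²/1 = 250758*(-1/337305) + 29²*1 = -83586/112435 + 841*1 = -83586/112435 + 841 = 94474249/112435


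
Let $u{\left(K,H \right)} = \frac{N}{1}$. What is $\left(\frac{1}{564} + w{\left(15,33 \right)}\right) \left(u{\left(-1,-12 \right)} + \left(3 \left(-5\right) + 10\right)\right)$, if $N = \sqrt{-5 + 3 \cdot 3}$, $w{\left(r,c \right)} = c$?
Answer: $- \frac{18613}{188} \approx -99.005$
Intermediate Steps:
$N = 2$ ($N = \sqrt{-5 + 9} = \sqrt{4} = 2$)
$u{\left(K,H \right)} = 2$ ($u{\left(K,H \right)} = \frac{2}{1} = 2 \cdot 1 = 2$)
$\left(\frac{1}{564} + w{\left(15,33 \right)}\right) \left(u{\left(-1,-12 \right)} + \left(3 \left(-5\right) + 10\right)\right) = \left(\frac{1}{564} + 33\right) \left(2 + \left(3 \left(-5\right) + 10\right)\right) = \left(\frac{1}{564} + 33\right) \left(2 + \left(-15 + 10\right)\right) = \frac{18613 \left(2 - 5\right)}{564} = \frac{18613}{564} \left(-3\right) = - \frac{18613}{188}$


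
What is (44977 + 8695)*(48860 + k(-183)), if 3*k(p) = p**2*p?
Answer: -107020304168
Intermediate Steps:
k(p) = p**3/3 (k(p) = (p**2*p)/3 = p**3/3)
(44977 + 8695)*(48860 + k(-183)) = (44977 + 8695)*(48860 + (1/3)*(-183)**3) = 53672*(48860 + (1/3)*(-6128487)) = 53672*(48860 - 2042829) = 53672*(-1993969) = -107020304168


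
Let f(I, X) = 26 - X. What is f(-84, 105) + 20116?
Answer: 20037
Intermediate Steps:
f(-84, 105) + 20116 = (26 - 1*105) + 20116 = (26 - 105) + 20116 = -79 + 20116 = 20037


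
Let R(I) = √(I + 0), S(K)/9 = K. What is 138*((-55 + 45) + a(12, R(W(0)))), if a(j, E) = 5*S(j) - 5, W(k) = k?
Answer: 72450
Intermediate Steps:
S(K) = 9*K
R(I) = √I
a(j, E) = -5 + 45*j (a(j, E) = 5*(9*j) - 5 = 45*j - 5 = -5 + 45*j)
138*((-55 + 45) + a(12, R(W(0)))) = 138*((-55 + 45) + (-5 + 45*12)) = 138*(-10 + (-5 + 540)) = 138*(-10 + 535) = 138*525 = 72450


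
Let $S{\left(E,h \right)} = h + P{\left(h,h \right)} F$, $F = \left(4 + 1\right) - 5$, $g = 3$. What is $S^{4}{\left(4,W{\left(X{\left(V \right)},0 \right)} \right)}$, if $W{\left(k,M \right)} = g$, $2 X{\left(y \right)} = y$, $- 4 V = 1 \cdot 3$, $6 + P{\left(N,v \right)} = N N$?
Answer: $81$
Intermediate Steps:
$P{\left(N,v \right)} = -6 + N^{2}$ ($P{\left(N,v \right)} = -6 + N N = -6 + N^{2}$)
$V = - \frac{3}{4}$ ($V = - \frac{1 \cdot 3}{4} = \left(- \frac{1}{4}\right) 3 = - \frac{3}{4} \approx -0.75$)
$F = 0$ ($F = 5 - 5 = 0$)
$X{\left(y \right)} = \frac{y}{2}$
$W{\left(k,M \right)} = 3$
$S{\left(E,h \right)} = h$ ($S{\left(E,h \right)} = h + \left(-6 + h^{2}\right) 0 = h + 0 = h$)
$S^{4}{\left(4,W{\left(X{\left(V \right)},0 \right)} \right)} = 3^{4} = 81$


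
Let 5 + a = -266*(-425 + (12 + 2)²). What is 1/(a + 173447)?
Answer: 1/234356 ≈ 4.2670e-6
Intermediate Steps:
a = 60909 (a = -5 - 266*(-425 + (12 + 2)²) = -5 - 266*(-425 + 14²) = -5 - 266*(-425 + 196) = -5 - 266*(-229) = -5 + 60914 = 60909)
1/(a + 173447) = 1/(60909 + 173447) = 1/234356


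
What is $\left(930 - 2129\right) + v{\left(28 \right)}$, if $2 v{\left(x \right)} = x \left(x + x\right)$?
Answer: $-415$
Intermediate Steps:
$v{\left(x \right)} = x^{2}$ ($v{\left(x \right)} = \frac{x \left(x + x\right)}{2} = \frac{x 2 x}{2} = \frac{2 x^{2}}{2} = x^{2}$)
$\left(930 - 2129\right) + v{\left(28 \right)} = \left(930 - 2129\right) + 28^{2} = -1199 + 784 = -415$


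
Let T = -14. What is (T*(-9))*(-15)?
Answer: -1890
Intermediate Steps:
(T*(-9))*(-15) = -14*(-9)*(-15) = 126*(-15) = -1890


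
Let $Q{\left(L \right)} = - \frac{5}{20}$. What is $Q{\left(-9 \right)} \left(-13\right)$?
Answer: $\frac{13}{4} \approx 3.25$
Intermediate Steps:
$Q{\left(L \right)} = - \frac{1}{4}$ ($Q{\left(L \right)} = \left(-5\right) \frac{1}{20} = - \frac{1}{4}$)
$Q{\left(-9 \right)} \left(-13\right) = \left(- \frac{1}{4}\right) \left(-13\right) = \frac{13}{4}$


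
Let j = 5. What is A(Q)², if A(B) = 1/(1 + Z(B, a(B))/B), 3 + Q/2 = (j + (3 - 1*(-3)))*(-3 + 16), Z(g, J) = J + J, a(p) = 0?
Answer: 1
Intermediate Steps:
Z(g, J) = 2*J
Q = 280 (Q = -6 + 2*((5 + (3 - 1*(-3)))*(-3 + 16)) = -6 + 2*((5 + (3 + 3))*13) = -6 + 2*((5 + 6)*13) = -6 + 2*(11*13) = -6 + 2*143 = -6 + 286 = 280)
A(B) = 1 (A(B) = 1/(1 + (2*0)/B) = 1/(1 + 0/B) = 1/(1 + 0) = 1/1 = 1)
A(Q)² = 1² = 1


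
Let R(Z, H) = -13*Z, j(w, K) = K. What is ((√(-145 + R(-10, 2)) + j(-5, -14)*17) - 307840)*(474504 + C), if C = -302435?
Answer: -53010673382 + 172069*I*√15 ≈ -5.3011e+10 + 6.6642e+5*I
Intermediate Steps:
((√(-145 + R(-10, 2)) + j(-5, -14)*17) - 307840)*(474504 + C) = ((√(-145 - 13*(-10)) - 14*17) - 307840)*(474504 - 302435) = ((√(-145 + 130) - 238) - 307840)*172069 = ((√(-15) - 238) - 307840)*172069 = ((I*√15 - 238) - 307840)*172069 = ((-238 + I*√15) - 307840)*172069 = (-308078 + I*√15)*172069 = -53010673382 + 172069*I*√15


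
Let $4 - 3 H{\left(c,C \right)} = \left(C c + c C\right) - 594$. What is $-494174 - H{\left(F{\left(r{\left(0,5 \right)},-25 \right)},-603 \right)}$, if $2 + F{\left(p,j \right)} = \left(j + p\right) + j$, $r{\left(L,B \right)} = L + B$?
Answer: $- \frac{1426438}{3} \approx -4.7548 \cdot 10^{5}$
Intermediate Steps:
$r{\left(L,B \right)} = B + L$
$F{\left(p,j \right)} = -2 + p + 2 j$ ($F{\left(p,j \right)} = -2 + \left(\left(j + p\right) + j\right) = -2 + \left(p + 2 j\right) = -2 + p + 2 j$)
$H{\left(c,C \right)} = \frac{598}{3} - \frac{2 C c}{3}$ ($H{\left(c,C \right)} = \frac{4}{3} - \frac{\left(C c + c C\right) - 594}{3} = \frac{4}{3} - \frac{\left(C c + C c\right) - 594}{3} = \frac{4}{3} - \frac{2 C c - 594}{3} = \frac{4}{3} - \frac{-594 + 2 C c}{3} = \frac{4}{3} - \left(-198 + \frac{2 C c}{3}\right) = \frac{598}{3} - \frac{2 C c}{3}$)
$-494174 - H{\left(F{\left(r{\left(0,5 \right)},-25 \right)},-603 \right)} = -494174 - \left(\frac{598}{3} - - 402 \left(-2 + \left(5 + 0\right) + 2 \left(-25\right)\right)\right) = -494174 - \left(\frac{598}{3} - - 402 \left(-2 + 5 - 50\right)\right) = -494174 - \left(\frac{598}{3} - \left(-402\right) \left(-47\right)\right) = -494174 - \left(\frac{598}{3} - 18894\right) = -494174 - - \frac{56084}{3} = -494174 + \frac{56084}{3} = - \frac{1426438}{3}$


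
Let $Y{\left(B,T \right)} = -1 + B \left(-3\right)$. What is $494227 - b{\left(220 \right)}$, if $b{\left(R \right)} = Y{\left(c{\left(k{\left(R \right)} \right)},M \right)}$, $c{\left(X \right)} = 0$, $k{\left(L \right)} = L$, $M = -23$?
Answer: $494228$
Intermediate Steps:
$Y{\left(B,T \right)} = -1 - 3 B$
$b{\left(R \right)} = -1$ ($b{\left(R \right)} = -1 - 0 = -1 + 0 = -1$)
$494227 - b{\left(220 \right)} = 494227 - -1 = 494227 + 1 = 494228$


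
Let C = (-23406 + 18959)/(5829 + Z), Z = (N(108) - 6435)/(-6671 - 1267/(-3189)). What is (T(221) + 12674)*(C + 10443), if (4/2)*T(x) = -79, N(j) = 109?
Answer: 5453994054749009323/41339293074 ≈ 1.3193e+8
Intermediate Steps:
Z = 10086807/10636276 (Z = (109 - 6435)/(-6671 - 1267/(-3189)) = -6326/(-6671 - 1267*(-1/3189)) = -6326/(-6671 + 1267/3189) = -6326/(-21272552/3189) = -6326*(-3189/21272552) = 10086807/10636276 ≈ 0.94834)
T(x) = -79/2 (T(x) = (½)*(-79) = -79/2)
C = -47299519372/62008939611 (C = (-23406 + 18959)/(5829 + 10086807/10636276) = -4447/62008939611/10636276 = -4447*10636276/62008939611 = -47299519372/62008939611 ≈ -0.76278)
(T(221) + 12674)*(C + 10443) = (-79/2 + 12674)*(-47299519372/62008939611 + 10443) = (25269/2)*(647512056838301/62008939611) = 5453994054749009323/41339293074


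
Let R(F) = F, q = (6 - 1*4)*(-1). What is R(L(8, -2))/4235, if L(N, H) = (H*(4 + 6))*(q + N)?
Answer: -24/847 ≈ -0.028335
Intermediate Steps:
q = -2 (q = (6 - 4)*(-1) = 2*(-1) = -2)
L(N, H) = 10*H*(-2 + N) (L(N, H) = (H*(4 + 6))*(-2 + N) = (H*10)*(-2 + N) = (10*H)*(-2 + N) = 10*H*(-2 + N))
R(L(8, -2))/4235 = (10*(-2)*(-2 + 8))/4235 = (10*(-2)*6)*(1/4235) = -120*1/4235 = -24/847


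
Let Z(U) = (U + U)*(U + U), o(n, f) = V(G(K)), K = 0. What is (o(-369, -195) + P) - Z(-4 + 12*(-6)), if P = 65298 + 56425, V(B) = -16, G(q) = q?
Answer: 98603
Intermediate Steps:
o(n, f) = -16
Z(U) = 4*U**2 (Z(U) = (2*U)*(2*U) = 4*U**2)
P = 121723
(o(-369, -195) + P) - Z(-4 + 12*(-6)) = (-16 + 121723) - 4*(-4 + 12*(-6))**2 = 121707 - 4*(-4 - 72)**2 = 121707 - 4*(-76)**2 = 121707 - 4*5776 = 121707 - 1*23104 = 121707 - 23104 = 98603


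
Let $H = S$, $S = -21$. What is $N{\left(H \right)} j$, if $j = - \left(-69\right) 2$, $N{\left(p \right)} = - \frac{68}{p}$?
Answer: $\frac{3128}{7} \approx 446.86$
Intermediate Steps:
$H = -21$
$j = 138$ ($j = \left(-1\right) \left(-138\right) = 138$)
$N{\left(H \right)} j = - \frac{68}{-21} \cdot 138 = \left(-68\right) \left(- \frac{1}{21}\right) 138 = \frac{68}{21} \cdot 138 = \frac{3128}{7}$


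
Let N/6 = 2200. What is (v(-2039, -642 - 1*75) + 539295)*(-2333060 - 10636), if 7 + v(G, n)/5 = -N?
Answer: -1109177568960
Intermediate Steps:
N = 13200 (N = 6*2200 = 13200)
v(G, n) = -66035 (v(G, n) = -35 + 5*(-1*13200) = -35 + 5*(-13200) = -35 - 66000 = -66035)
(v(-2039, -642 - 1*75) + 539295)*(-2333060 - 10636) = (-66035 + 539295)*(-2333060 - 10636) = 473260*(-2343696) = -1109177568960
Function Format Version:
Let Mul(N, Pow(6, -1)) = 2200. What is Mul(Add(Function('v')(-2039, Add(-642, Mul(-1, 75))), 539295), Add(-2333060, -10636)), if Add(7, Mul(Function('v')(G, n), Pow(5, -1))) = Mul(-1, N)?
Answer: -1109177568960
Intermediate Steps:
N = 13200 (N = Mul(6, 2200) = 13200)
Function('v')(G, n) = -66035 (Function('v')(G, n) = Add(-35, Mul(5, Mul(-1, 13200))) = Add(-35, Mul(5, -13200)) = Add(-35, -66000) = -66035)
Mul(Add(Function('v')(-2039, Add(-642, Mul(-1, 75))), 539295), Add(-2333060, -10636)) = Mul(Add(-66035, 539295), Add(-2333060, -10636)) = Mul(473260, -2343696) = -1109177568960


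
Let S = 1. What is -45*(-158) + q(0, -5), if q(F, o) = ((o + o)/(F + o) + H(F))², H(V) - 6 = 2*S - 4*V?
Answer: 7210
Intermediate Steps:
H(V) = 8 - 4*V (H(V) = 6 + (2*1 - 4*V) = 6 + (2 - 4*V) = 8 - 4*V)
q(F, o) = (8 - 4*F + 2*o/(F + o))² (q(F, o) = ((o + o)/(F + o) + (8 - 4*F))² = ((2*o)/(F + o) + (8 - 4*F))² = (2*o/(F + o) + (8 - 4*F))² = (8 - 4*F + 2*o/(F + o))²)
-45*(-158) + q(0, -5) = -45*(-158) + 4*(-1*(-5) + 2*0*(-2 + 0) + 2*(-5)*(-2 + 0))²/(0 - 5)² = 7110 + 4*(5 + 2*0*(-2) + 2*(-5)*(-2))²/(-5)² = 7110 + 4*(1/25)*(5 + 0 + 20)² = 7110 + 4*(1/25)*25² = 7110 + 4*(1/25)*625 = 7110 + 100 = 7210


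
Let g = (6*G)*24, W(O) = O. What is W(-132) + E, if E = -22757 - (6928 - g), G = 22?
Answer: -26649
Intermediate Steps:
g = 3168 (g = (6*22)*24 = 132*24 = 3168)
E = -26517 (E = -22757 - (6928 - 1*3168) = -22757 - (6928 - 3168) = -22757 - 1*3760 = -22757 - 3760 = -26517)
W(-132) + E = -132 - 26517 = -26649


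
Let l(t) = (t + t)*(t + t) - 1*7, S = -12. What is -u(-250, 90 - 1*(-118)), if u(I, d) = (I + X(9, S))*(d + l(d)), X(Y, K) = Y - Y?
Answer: 43314250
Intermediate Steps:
X(Y, K) = 0
l(t) = -7 + 4*t² (l(t) = (2*t)*(2*t) - 7 = 4*t² - 7 = -7 + 4*t²)
u(I, d) = I*(-7 + d + 4*d²) (u(I, d) = (I + 0)*(d + (-7 + 4*d²)) = I*(-7 + d + 4*d²))
-u(-250, 90 - 1*(-118)) = -(-250)*(-7 + (90 - 1*(-118)) + 4*(90 - 1*(-118))²) = -(-250)*(-7 + (90 + 118) + 4*(90 + 118)²) = -(-250)*(-7 + 208 + 4*208²) = -(-250)*(-7 + 208 + 4*43264) = -(-250)*(-7 + 208 + 173056) = -(-250)*173257 = -1*(-43314250) = 43314250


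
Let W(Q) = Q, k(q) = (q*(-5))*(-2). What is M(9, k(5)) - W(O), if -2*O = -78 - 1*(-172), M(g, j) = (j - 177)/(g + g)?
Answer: 719/18 ≈ 39.944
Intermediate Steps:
k(q) = 10*q (k(q) = -5*q*(-2) = 10*q)
M(g, j) = (-177 + j)/(2*g) (M(g, j) = (-177 + j)/((2*g)) = (-177 + j)*(1/(2*g)) = (-177 + j)/(2*g))
O = -47 (O = -(-78 - 1*(-172))/2 = -(-78 + 172)/2 = -½*94 = -47)
M(9, k(5)) - W(O) = (½)*(-177 + 10*5)/9 - 1*(-47) = (½)*(⅑)*(-177 + 50) + 47 = (½)*(⅑)*(-127) + 47 = -127/18 + 47 = 719/18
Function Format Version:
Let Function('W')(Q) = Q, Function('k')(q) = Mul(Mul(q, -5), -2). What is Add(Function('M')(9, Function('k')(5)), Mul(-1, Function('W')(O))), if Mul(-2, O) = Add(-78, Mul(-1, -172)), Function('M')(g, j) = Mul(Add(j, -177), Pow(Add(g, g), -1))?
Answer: Rational(719, 18) ≈ 39.944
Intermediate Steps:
Function('k')(q) = Mul(10, q) (Function('k')(q) = Mul(Mul(-5, q), -2) = Mul(10, q))
Function('M')(g, j) = Mul(Rational(1, 2), Pow(g, -1), Add(-177, j)) (Function('M')(g, j) = Mul(Add(-177, j), Pow(Mul(2, g), -1)) = Mul(Add(-177, j), Mul(Rational(1, 2), Pow(g, -1))) = Mul(Rational(1, 2), Pow(g, -1), Add(-177, j)))
O = -47 (O = Mul(Rational(-1, 2), Add(-78, Mul(-1, -172))) = Mul(Rational(-1, 2), Add(-78, 172)) = Mul(Rational(-1, 2), 94) = -47)
Add(Function('M')(9, Function('k')(5)), Mul(-1, Function('W')(O))) = Add(Mul(Rational(1, 2), Pow(9, -1), Add(-177, Mul(10, 5))), Mul(-1, -47)) = Add(Mul(Rational(1, 2), Rational(1, 9), Add(-177, 50)), 47) = Add(Mul(Rational(1, 2), Rational(1, 9), -127), 47) = Add(Rational(-127, 18), 47) = Rational(719, 18)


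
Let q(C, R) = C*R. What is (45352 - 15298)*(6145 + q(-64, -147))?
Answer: 467429862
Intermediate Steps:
(45352 - 15298)*(6145 + q(-64, -147)) = (45352 - 15298)*(6145 - 64*(-147)) = 30054*(6145 + 9408) = 30054*15553 = 467429862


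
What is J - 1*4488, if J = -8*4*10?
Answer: -4808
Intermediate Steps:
J = -320 (J = -32*10 = -320)
J - 1*4488 = -320 - 1*4488 = -320 - 4488 = -4808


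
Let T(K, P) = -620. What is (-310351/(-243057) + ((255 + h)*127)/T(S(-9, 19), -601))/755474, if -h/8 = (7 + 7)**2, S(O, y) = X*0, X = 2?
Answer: 40722415427/113846411291160 ≈ 0.00035770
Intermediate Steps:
S(O, y) = 0 (S(O, y) = 2*0 = 0)
h = -1568 (h = -8*(7 + 7)**2 = -8*14**2 = -8*196 = -1568)
(-310351/(-243057) + ((255 + h)*127)/T(S(-9, 19), -601))/755474 = (-310351/(-243057) + ((255 - 1568)*127)/(-620))/755474 = (-310351*(-1/243057) - 1313*127*(-1/620))*(1/755474) = (310351/243057 - 166751*(-1/620))*(1/755474) = (310351/243057 + 166751/620)*(1/755474) = (40722415427/150695340)*(1/755474) = 40722415427/113846411291160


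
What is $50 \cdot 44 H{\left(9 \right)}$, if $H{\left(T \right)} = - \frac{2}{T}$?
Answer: $- \frac{4400}{9} \approx -488.89$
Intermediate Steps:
$50 \cdot 44 H{\left(9 \right)} = 50 \cdot 44 \left(- \frac{2}{9}\right) = 2200 \left(\left(-2\right) \frac{1}{9}\right) = 2200 \left(- \frac{2}{9}\right) = - \frac{4400}{9}$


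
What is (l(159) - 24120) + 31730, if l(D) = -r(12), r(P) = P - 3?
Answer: 7601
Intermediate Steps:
r(P) = -3 + P
l(D) = -9 (l(D) = -(-3 + 12) = -1*9 = -9)
(l(159) - 24120) + 31730 = (-9 - 24120) + 31730 = -24129 + 31730 = 7601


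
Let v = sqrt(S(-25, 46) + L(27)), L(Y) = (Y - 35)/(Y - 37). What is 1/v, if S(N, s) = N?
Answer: -I*sqrt(5)/11 ≈ -0.20328*I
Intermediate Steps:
L(Y) = (-35 + Y)/(-37 + Y)
v = 11*I*sqrt(5)/5 (v = sqrt(-25 + (-35 + 27)/(-37 + 27)) = sqrt(-25 - 8/(-10)) = sqrt(-25 - 1/10*(-8)) = sqrt(-25 + 4/5) = sqrt(-121/5) = 11*I*sqrt(5)/5 ≈ 4.9193*I)
1/v = 1/(11*I*sqrt(5)/5) = -I*sqrt(5)/11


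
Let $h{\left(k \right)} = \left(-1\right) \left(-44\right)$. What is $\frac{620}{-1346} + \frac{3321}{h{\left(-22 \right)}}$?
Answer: $\frac{2221393}{29612} \approx 75.017$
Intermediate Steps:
$h{\left(k \right)} = 44$
$\frac{620}{-1346} + \frac{3321}{h{\left(-22 \right)}} = \frac{620}{-1346} + \frac{3321}{44} = 620 \left(- \frac{1}{1346}\right) + 3321 \cdot \frac{1}{44} = - \frac{310}{673} + \frac{3321}{44} = \frac{2221393}{29612}$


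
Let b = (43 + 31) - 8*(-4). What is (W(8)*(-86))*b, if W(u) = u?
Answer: -72928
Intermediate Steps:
b = 106 (b = 74 + 32 = 106)
(W(8)*(-86))*b = (8*(-86))*106 = -688*106 = -72928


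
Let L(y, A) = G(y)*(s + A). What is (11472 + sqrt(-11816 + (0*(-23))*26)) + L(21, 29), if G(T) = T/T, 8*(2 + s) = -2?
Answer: 45995/4 + 2*I*sqrt(2954) ≈ 11499.0 + 108.7*I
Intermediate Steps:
s = -9/4 (s = -2 + (1/8)*(-2) = -2 - 1/4 = -9/4 ≈ -2.2500)
G(T) = 1
L(y, A) = -9/4 + A (L(y, A) = 1*(-9/4 + A) = -9/4 + A)
(11472 + sqrt(-11816 + (0*(-23))*26)) + L(21, 29) = (11472 + sqrt(-11816 + (0*(-23))*26)) + (-9/4 + 29) = (11472 + sqrt(-11816 + 0*26)) + 107/4 = (11472 + sqrt(-11816 + 0)) + 107/4 = (11472 + sqrt(-11816)) + 107/4 = (11472 + 2*I*sqrt(2954)) + 107/4 = 45995/4 + 2*I*sqrt(2954)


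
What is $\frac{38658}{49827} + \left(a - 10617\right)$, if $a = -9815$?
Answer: $- \frac{19961306}{977} \approx -20431.0$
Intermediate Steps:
$\frac{38658}{49827} + \left(a - 10617\right) = \frac{38658}{49827} - 20432 = 38658 \cdot \frac{1}{49827} - 20432 = \frac{758}{977} - 20432 = - \frac{19961306}{977}$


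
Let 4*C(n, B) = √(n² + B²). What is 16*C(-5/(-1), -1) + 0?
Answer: 4*√26 ≈ 20.396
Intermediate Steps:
C(n, B) = √(B² + n²)/4 (C(n, B) = √(n² + B²)/4 = √(B² + n²)/4)
16*C(-5/(-1), -1) + 0 = 16*(√((-1)² + (-5/(-1))²)/4) + 0 = 16*(√(1 + (-5*(-1))²)/4) + 0 = 16*(√(1 + 5²)/4) + 0 = 16*(√(1 + 25)/4) + 0 = 16*(√26/4) + 0 = 4*√26 + 0 = 4*√26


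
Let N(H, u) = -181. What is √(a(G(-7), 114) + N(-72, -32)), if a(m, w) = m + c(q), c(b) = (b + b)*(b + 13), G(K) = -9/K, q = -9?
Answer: I*√12334/7 ≈ 15.866*I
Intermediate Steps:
c(b) = 2*b*(13 + b) (c(b) = (2*b)*(13 + b) = 2*b*(13 + b))
a(m, w) = -72 + m (a(m, w) = m + 2*(-9)*(13 - 9) = m + 2*(-9)*4 = m - 72 = -72 + m)
√(a(G(-7), 114) + N(-72, -32)) = √((-72 - 9/(-7)) - 181) = √((-72 - 9*(-⅐)) - 181) = √((-72 + 9/7) - 181) = √(-495/7 - 181) = √(-1762/7) = I*√12334/7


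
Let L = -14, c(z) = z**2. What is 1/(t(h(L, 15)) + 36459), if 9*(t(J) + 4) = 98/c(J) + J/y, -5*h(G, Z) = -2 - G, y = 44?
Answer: 35640/1299323359 ≈ 2.7430e-5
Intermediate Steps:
h(G, Z) = 2/5 + G/5 (h(G, Z) = -(-2 - G)/5 = 2/5 + G/5)
t(J) = -4 + J/396 + 98/(9*J**2) (t(J) = -4 + (98/(J**2) + J/44)/9 = -4 + (98/J**2 + J*(1/44))/9 = -4 + (98/J**2 + J/44)/9 = -4 + (J/396 + 98/(9*J**2)) = -4 + J/396 + 98/(9*J**2))
1/(t(h(L, 15)) + 36459) = 1/((-4 + (2/5 + (1/5)*(-14))/396 + 98/(9*(2/5 + (1/5)*(-14))**2)) + 36459) = 1/((-4 + (2/5 - 14/5)/396 + 98/(9*(2/5 - 14/5)**2)) + 36459) = 1/((-4 + (1/396)*(-12/5) + 98/(9*(-12/5)**2)) + 36459) = 1/((-4 - 1/165 + (98/9)*(25/144)) + 36459) = 1/((-4 - 1/165 + 1225/648) + 36459) = 1/(-75401/35640 + 36459) = 1/(1299323359/35640) = 35640/1299323359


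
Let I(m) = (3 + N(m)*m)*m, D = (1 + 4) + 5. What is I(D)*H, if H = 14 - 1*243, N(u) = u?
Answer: -235870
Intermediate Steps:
D = 10 (D = 5 + 5 = 10)
H = -229 (H = 14 - 243 = -229)
I(m) = m*(3 + m**2) (I(m) = (3 + m*m)*m = (3 + m**2)*m = m*(3 + m**2))
I(D)*H = (10*(3 + 10**2))*(-229) = (10*(3 + 100))*(-229) = (10*103)*(-229) = 1030*(-229) = -235870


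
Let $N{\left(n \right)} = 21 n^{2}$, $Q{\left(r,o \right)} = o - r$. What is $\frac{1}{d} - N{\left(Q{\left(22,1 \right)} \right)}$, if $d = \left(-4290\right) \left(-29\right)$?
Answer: $- \frac{1152161009}{124410} \approx -9261.0$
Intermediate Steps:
$d = 124410$
$\frac{1}{d} - N{\left(Q{\left(22,1 \right)} \right)} = \frac{1}{124410} - 21 \left(1 - 22\right)^{2} = \frac{1}{124410} - 21 \left(-21\right)^{2} = \frac{1}{124410} - 21 \cdot 441 = \frac{1}{124410} - 9261 = - \frac{1152161009}{124410}$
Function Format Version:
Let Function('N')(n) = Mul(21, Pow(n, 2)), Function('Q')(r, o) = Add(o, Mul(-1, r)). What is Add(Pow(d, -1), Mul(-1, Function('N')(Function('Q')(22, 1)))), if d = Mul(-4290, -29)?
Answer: Rational(-1152161009, 124410) ≈ -9261.0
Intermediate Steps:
d = 124410
Add(Pow(d, -1), Mul(-1, Function('N')(Function('Q')(22, 1)))) = Add(Pow(124410, -1), Mul(-1, Mul(21, Pow(Add(1, Mul(-1, 22)), 2)))) = Add(Rational(1, 124410), Mul(-1, Mul(21, Pow(Add(1, -22), 2)))) = Add(Rational(1, 124410), Mul(-1, Mul(21, Pow(-21, 2)))) = Add(Rational(1, 124410), Mul(-1, Mul(21, 441))) = Add(Rational(1, 124410), Mul(-1, 9261)) = Add(Rational(1, 124410), -9261) = Rational(-1152161009, 124410)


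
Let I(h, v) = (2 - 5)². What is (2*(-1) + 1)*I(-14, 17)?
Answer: -9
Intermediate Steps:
I(h, v) = 9 (I(h, v) = (-3)² = 9)
(2*(-1) + 1)*I(-14, 17) = (2*(-1) + 1)*9 = (-2 + 1)*9 = -1*9 = -9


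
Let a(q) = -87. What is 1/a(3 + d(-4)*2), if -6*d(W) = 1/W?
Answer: -1/87 ≈ -0.011494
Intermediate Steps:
d(W) = -1/(6*W)
1/a(3 + d(-4)*2) = 1/(-87) = -1/87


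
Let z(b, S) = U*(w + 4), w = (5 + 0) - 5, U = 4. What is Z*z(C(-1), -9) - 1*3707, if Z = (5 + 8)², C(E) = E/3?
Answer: -1003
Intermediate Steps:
C(E) = E/3 (C(E) = E*(⅓) = E/3)
w = 0 (w = 5 - 5 = 0)
z(b, S) = 16 (z(b, S) = 4*(0 + 4) = 4*4 = 16)
Z = 169 (Z = 13² = 169)
Z*z(C(-1), -9) - 1*3707 = 169*16 - 1*3707 = 2704 - 3707 = -1003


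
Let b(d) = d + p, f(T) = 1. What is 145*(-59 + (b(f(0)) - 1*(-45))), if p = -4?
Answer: -2465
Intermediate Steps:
b(d) = -4 + d (b(d) = d - 4 = -4 + d)
145*(-59 + (b(f(0)) - 1*(-45))) = 145*(-59 + ((-4 + 1) - 1*(-45))) = 145*(-59 + (-3 + 45)) = 145*(-59 + 42) = 145*(-17) = -2465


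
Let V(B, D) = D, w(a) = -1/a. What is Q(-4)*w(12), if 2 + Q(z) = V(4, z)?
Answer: 1/2 ≈ 0.50000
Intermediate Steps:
Q(z) = -2 + z
Q(-4)*w(12) = (-2 - 4)*(-1/12) = -(-6)/12 = -6*(-1/12) = 1/2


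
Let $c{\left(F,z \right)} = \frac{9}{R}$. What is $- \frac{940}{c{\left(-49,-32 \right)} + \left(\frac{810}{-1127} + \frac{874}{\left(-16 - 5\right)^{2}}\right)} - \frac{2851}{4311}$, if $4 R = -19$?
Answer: $\frac{39030389203}{26236746} \approx 1487.6$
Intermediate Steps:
$R = - \frac{19}{4}$ ($R = \frac{1}{4} \left(-19\right) = - \frac{19}{4} \approx -4.75$)
$c{\left(F,z \right)} = - \frac{36}{19}$ ($c{\left(F,z \right)} = \frac{9}{- \frac{19}{4}} = 9 \left(- \frac{4}{19}\right) = - \frac{36}{19}$)
$- \frac{940}{c{\left(-49,-32 \right)} + \left(\frac{810}{-1127} + \frac{874}{\left(-16 - 5\right)^{2}}\right)} - \frac{2851}{4311} = - \frac{940}{- \frac{36}{19} + \left(\frac{810}{-1127} + \frac{874}{\left(-16 - 5\right)^{2}}\right)} - \frac{2851}{4311} = - \frac{940}{- \frac{36}{19} + \left(810 \left(- \frac{1}{1127}\right) + \frac{874}{\left(-21\right)^{2}}\right)} - \frac{2851}{4311} = - \frac{940}{- \frac{36}{19} - \left(\frac{810}{1127} - \frac{874}{441}\right)} - \frac{2851}{4311} = - \frac{940}{- \frac{36}{19} + \left(- \frac{810}{1127} + 874 \cdot \frac{1}{441}\right)} - \frac{2851}{4311} = - \frac{940}{- \frac{36}{19} + \left(- \frac{810}{1127} + \frac{874}{441}\right)} - \frac{2851}{4311} = - \frac{940}{- \frac{36}{19} + \frac{12812}{10143}} - \frac{2851}{4311} = - \frac{940}{- \frac{121720}{192717}} - \frac{2851}{4311} = \left(-940\right) \left(- \frac{192717}{121720}\right) - \frac{2851}{4311} = \frac{9057699}{6086} - \frac{2851}{4311} = \frac{39030389203}{26236746}$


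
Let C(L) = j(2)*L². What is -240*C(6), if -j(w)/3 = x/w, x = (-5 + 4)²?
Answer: 12960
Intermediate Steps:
x = 1 (x = (-1)² = 1)
j(w) = -3/w
C(L) = -3*L²/2 (C(L) = (-3/2)*L² = (-3*½)*L² = -3*L²/2)
-240*C(6) = -(-360)*6² = -(-360)*36 = -240*(-54) = 12960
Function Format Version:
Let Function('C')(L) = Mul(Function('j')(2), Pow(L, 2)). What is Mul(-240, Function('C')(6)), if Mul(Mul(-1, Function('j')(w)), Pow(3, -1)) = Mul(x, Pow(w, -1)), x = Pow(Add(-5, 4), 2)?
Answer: 12960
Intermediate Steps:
x = 1 (x = Pow(-1, 2) = 1)
Function('j')(w) = Mul(-3, Pow(w, -1)) (Function('j')(w) = Mul(-3, Mul(1, Pow(w, -1))) = Mul(-3, Pow(w, -1)))
Function('C')(L) = Mul(Rational(-3, 2), Pow(L, 2)) (Function('C')(L) = Mul(Mul(-3, Pow(2, -1)), Pow(L, 2)) = Mul(Mul(-3, Rational(1, 2)), Pow(L, 2)) = Mul(Rational(-3, 2), Pow(L, 2)))
Mul(-240, Function('C')(6)) = Mul(-240, Mul(Rational(-3, 2), Pow(6, 2))) = Mul(-240, Mul(Rational(-3, 2), 36)) = Mul(-240, -54) = 12960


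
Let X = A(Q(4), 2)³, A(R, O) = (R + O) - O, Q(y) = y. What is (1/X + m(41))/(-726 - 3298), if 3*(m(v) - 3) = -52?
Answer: 2749/772608 ≈ 0.0035581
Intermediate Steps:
m(v) = -43/3 (m(v) = 3 + (⅓)*(-52) = 3 - 52/3 = -43/3)
A(R, O) = R (A(R, O) = (O + R) - O = R)
X = 64 (X = 4³ = 64)
(1/X + m(41))/(-726 - 3298) = (1/64 - 43/3)/(-726 - 3298) = (1/64 - 43/3)/(-4024) = -2749/192*(-1/4024) = 2749/772608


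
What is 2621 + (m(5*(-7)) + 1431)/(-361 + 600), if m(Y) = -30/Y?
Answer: 4394956/1673 ≈ 2627.0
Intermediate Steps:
2621 + (m(5*(-7)) + 1431)/(-361 + 600) = 2621 + (-30/(5*(-7)) + 1431)/(-361 + 600) = 2621 + (-30/(-35) + 1431)/239 = 2621 + (-30*(-1/35) + 1431)*(1/239) = 2621 + (6/7 + 1431)*(1/239) = 2621 + (10023/7)*(1/239) = 2621 + 10023/1673 = 4394956/1673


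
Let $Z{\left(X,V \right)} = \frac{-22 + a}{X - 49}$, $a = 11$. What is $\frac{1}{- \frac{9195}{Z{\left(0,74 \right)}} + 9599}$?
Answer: $- \frac{11}{344966} \approx -3.1887 \cdot 10^{-5}$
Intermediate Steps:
$Z{\left(X,V \right)} = - \frac{11}{-49 + X}$ ($Z{\left(X,V \right)} = \frac{-22 + 11}{X - 49} = - \frac{11}{-49 + X}$)
$\frac{1}{- \frac{9195}{Z{\left(0,74 \right)}} + 9599} = \frac{1}{- \frac{9195}{\left(-11\right) \frac{1}{-49 + 0}} + 9599} = \frac{1}{- \frac{9195}{\left(-11\right) \frac{1}{-49}} + 9599} = \frac{1}{- \frac{9195}{\left(-11\right) \left(- \frac{1}{49}\right)} + 9599} = \frac{1}{- \frac{9195}{\frac{11}{49}} + 9599} = \frac{1}{\left(-9195\right) \frac{49}{11} + 9599} = \frac{1}{- \frac{450555}{11} + 9599} = \frac{1}{- \frac{344966}{11}} = - \frac{11}{344966}$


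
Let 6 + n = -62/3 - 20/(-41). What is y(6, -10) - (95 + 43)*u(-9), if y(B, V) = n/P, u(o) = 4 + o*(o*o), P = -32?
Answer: 98450005/984 ≈ 1.0005e+5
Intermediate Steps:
u(o) = 4 + o³ (u(o) = 4 + o*o² = 4 + o³)
n = -3220/123 (n = -6 + (-62/3 - 20/(-41)) = -6 + (-62*⅓ - 20*(-1/41)) = -6 + (-62/3 + 20/41) = -6 - 2482/123 = -3220/123 ≈ -26.179)
y(B, V) = 805/984 (y(B, V) = -3220/123/(-32) = -3220/123*(-1/32) = 805/984)
y(6, -10) - (95 + 43)*u(-9) = 805/984 - (95 + 43)*(4 + (-9)³) = 805/984 - 138*(4 - 729) = 805/984 - 138*(-725) = 805/984 - 1*(-100050) = 805/984 + 100050 = 98450005/984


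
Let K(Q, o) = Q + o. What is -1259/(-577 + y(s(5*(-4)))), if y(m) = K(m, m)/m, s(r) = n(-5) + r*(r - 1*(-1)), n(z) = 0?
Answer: 1259/575 ≈ 2.1896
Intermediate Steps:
s(r) = r*(1 + r) (s(r) = 0 + r*(r - 1*(-1)) = 0 + r*(r + 1) = 0 + r*(1 + r) = r*(1 + r))
y(m) = 2 (y(m) = (m + m)/m = (2*m)/m = 2)
-1259/(-577 + y(s(5*(-4)))) = -1259/(-577 + 2) = -1259/(-575) = -1/575*(-1259) = 1259/575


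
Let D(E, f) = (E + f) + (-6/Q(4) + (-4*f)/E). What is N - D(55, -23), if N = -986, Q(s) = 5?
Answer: -56016/55 ≈ -1018.5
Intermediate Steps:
D(E, f) = -6/5 + E + f - 4*f/E (D(E, f) = (E + f) + (-6/5 + (-4*f)/E) = (E + f) + (-6*⅕ - 4*f/E) = (E + f) + (-6/5 - 4*f/E) = -6/5 + E + f - 4*f/E)
N - D(55, -23) = -986 - (-6/5 + 55 - 23 - 4*(-23)/55) = -986 - (-6/5 + 55 - 23 - 4*(-23)*1/55) = -986 - (-6/5 + 55 - 23 + 92/55) = -986 - 1*1786/55 = -986 - 1786/55 = -56016/55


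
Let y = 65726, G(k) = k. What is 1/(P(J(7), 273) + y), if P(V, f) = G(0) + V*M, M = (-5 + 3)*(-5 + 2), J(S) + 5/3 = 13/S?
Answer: 7/460090 ≈ 1.5214e-5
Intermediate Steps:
J(S) = -5/3 + 13/S
M = 6 (M = -2*(-3) = 6)
P(V, f) = 6*V (P(V, f) = 0 + V*6 = 0 + 6*V = 6*V)
1/(P(J(7), 273) + y) = 1/(6*(-5/3 + 13/7) + 65726) = 1/(6*(4/21) + 65726) = 1/(8/7 + 65726) = 1/(460090/7) = 7/460090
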